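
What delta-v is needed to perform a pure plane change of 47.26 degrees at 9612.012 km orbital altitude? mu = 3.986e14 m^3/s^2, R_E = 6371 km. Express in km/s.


r = 15983.0120 km = 1.5983012e+07 m
V = sqrt(mu/r) = 4993.8942 m/s
di = 47.26 deg = 0.8248426 rad
dV = 2*V*sin(di/2) = 2*4993.8942*sin(0.4124213)
dV = 4003.3931 m/s = 4.0034 km/s

4.0034 km/s


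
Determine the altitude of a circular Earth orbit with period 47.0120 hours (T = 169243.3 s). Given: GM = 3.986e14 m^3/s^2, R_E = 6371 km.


T = 169243.3 s
r = (mu*T^2/(4*pi^2))^(1/3) = (3.986e14 * 169243.3^2 / (4*pi^2))^(1/3)
r = 6.6130252e+07 m = 66130.2517 km
alt = r - R_E = 66130.2517 - 6371 = 59759.2517 km

59759.2517 km


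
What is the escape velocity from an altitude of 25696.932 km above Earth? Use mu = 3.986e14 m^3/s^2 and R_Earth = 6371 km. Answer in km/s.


r = 6371.0 + 25696.932 = 32067.9320 km = 3.2067932e+07 m
v_esc = sqrt(2*mu/r) = sqrt(2*3.986e14 / 3.2067932e+07)
v_esc = 4985.9529 m/s = 4.9860 km/s

4.9860 km/s


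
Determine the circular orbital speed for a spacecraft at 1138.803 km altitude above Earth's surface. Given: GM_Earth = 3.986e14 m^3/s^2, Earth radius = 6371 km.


r = R_E + alt = 6371.0 + 1138.803 = 7509.8030 km = 7.509803e+06 m
v = sqrt(mu/r) = sqrt(3.986e14 / 7.509803e+06) = 7285.4163 m/s = 7.2854 km/s

7.2854 km/s


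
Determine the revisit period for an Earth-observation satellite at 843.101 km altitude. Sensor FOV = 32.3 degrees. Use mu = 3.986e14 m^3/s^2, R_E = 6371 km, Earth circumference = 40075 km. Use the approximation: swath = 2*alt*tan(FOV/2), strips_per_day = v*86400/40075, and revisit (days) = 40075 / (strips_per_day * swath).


swath = 2*843.101*tan(0.2818707) = 488.2917 km
v = sqrt(mu/r) = 7433.2294 m/s = 7.4332 km/s
strips/day = v*86400/40075 = 7.4332*86400/40075 = 16.0257
coverage/day = strips * swath = 16.0257 * 488.2917 = 7825.2293 km
revisit = 40075 / 7825.2293 = 5.1213 days

5.1213 days


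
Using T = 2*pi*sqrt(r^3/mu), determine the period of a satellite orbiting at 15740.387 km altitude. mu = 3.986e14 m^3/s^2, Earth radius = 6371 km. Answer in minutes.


r = 22111.3870 km = 2.2111387e+07 m
T = 2*pi*sqrt(r^3/mu) = 2*pi*sqrt(1.0810554e+22 / 3.986e14)
T = 32721.6504 s = 545.3608 min

545.3608 minutes


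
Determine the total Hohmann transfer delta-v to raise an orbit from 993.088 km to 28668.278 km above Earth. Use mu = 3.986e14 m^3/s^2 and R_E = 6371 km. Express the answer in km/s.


r1 = 7364.0880 km = 7.364088e+06 m
r2 = 35039.2780 km = 3.5039278e+07 m
dv1 = sqrt(mu/r1)*(sqrt(2*r2/(r1+r2)) - 1) = 2100.9068 m/s
dv2 = sqrt(mu/r2)*(1 - sqrt(2*r1/(r1+r2))) = 1385.0372 m/s
total dv = |dv1| + |dv2| = 2100.9068 + 1385.0372 = 3485.9439 m/s = 3.4859 km/s

3.4859 km/s


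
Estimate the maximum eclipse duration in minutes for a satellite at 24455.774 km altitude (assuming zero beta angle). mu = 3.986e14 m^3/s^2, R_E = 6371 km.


r = 30826.7740 km
T = 897.7431 min
Eclipse fraction = arcsin(R_E/r)/pi = arcsin(6371.0000/30826.7740)/pi
= arcsin(0.206671)/pi = 0.06626297
Eclipse duration = 0.06626297 * 897.7431 = 59.4871 min

59.4871 minutes


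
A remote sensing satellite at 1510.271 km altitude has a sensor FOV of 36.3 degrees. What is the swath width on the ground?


FOV = 36.3 deg = 0.6335545 rad
swath = 2 * alt * tan(FOV/2) = 2 * 1510.271 * tan(0.3167773)
swath = 2 * 1510.271 * 0.3278165
swath = 990.1837 km

990.1837 km


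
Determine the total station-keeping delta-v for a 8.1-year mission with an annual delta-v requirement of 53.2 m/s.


dV = rate * years = 53.2 * 8.1
dV = 430.9200 m/s

430.9200 m/s


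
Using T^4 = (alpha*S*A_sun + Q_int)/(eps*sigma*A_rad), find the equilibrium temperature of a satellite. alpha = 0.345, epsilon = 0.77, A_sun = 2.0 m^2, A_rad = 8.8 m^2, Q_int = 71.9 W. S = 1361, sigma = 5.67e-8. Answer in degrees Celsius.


Numerator = alpha*S*A_sun + Q_int = 0.345*1361*2.0 + 71.9 = 1010.9900 W
Denominator = eps*sigma*A_rad = 0.77*5.67e-8*8.8 = 3.841992e-07 W/K^4
T^4 = 2.6314214e+09 K^4
T = 226.4893 K = -46.6607 C

-46.6607 degrees Celsius


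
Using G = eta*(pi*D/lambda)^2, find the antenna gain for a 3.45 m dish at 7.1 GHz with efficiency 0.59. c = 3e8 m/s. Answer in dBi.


lambda = c/f = 3e8 / 7.1e+09 = 0.04225352 m
G = eta*(pi*D/lambda)^2 = 0.59*(pi*3.45/0.04225352)^2
G = 38820.7691 (linear)
G = 10*log10(38820.7691) = 45.8906 dBi

45.8906 dBi


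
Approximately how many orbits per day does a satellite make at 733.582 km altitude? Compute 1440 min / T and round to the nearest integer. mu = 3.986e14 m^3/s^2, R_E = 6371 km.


r = 7.104582e+06 m
T = 2*pi*sqrt(r^3/mu) = 5959.6262 s = 99.3271 min
revs/day = 1440 / 99.3271 = 14.4976
Rounded: 14 revolutions per day

14 revolutions per day


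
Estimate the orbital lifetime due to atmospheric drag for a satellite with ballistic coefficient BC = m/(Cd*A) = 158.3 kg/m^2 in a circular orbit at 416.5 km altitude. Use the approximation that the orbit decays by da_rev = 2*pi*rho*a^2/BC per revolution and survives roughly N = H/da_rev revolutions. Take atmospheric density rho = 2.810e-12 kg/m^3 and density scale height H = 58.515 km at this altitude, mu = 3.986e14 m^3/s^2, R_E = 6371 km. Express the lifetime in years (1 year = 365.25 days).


a = R_E + alt = 6787.5000 km = 6.7875e+06 m
da_rev = 2*pi*rho*a^2/BC = 2*pi*2.810e-12*(6.7875e+06)^2/158.3 = 5.138365 m per revolution
N = H/da_rev = 58515.0000 m / 5.138365 m = 11387.8634 revolutions
P = 2*pi*sqrt(a^3/mu) = 5565.1386 s
lifetime = N*P = 11387.8634 * 5565.1386 = 6.3375038e+07 s = 733.5074 days
years = 733.5074 / 365.25 = 2.0082 years

2.0082 years


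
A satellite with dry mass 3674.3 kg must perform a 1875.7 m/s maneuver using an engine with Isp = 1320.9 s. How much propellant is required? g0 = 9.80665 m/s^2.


ve = Isp * g0 = 1320.9 * 9.80665 = 12953.603985 m/s
mass ratio = exp(dv/ve) = exp(1875.7/12953.603985) = 1.15581000
m_prop = m_dry * (mr - 1) = 3674.3 * (1.15581000 - 1)
m_prop = 572.4927 kg

572.4927 kg


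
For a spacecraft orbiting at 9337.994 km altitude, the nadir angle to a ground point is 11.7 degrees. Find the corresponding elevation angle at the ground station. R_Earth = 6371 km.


r = R_E + alt = 15708.9940 km
Law of sines in the satellite / Earth-center / ground-point triangle:
  sin(nadir)/R_E = sin(90 + el)/r  =>  cos(el) = (r/R_E)*sin(nadir)
cos(el) = (15708.9940 / 6371.0000) * sin(11.7 deg) = 0.5000132
el = arccos(0.5000132) = 59.9991 deg
(Earth-central angle = 90 - nadir - el = 18.3009 deg)

59.9991 degrees


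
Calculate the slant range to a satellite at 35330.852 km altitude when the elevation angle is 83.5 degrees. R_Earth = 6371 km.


h = 35330.852 km, el = 83.5 deg
d = -R_E*sin(el) + sqrt((R_E*sin(el))^2 + 2*R_E*h + h^2)
d = -6371.0000*sin(1.4573) + sqrt((6371.0000*0.9935719)^2 + 2*6371.0000*35330.852 + 35330.852^2)
d = 35365.5686 km

35365.5686 km


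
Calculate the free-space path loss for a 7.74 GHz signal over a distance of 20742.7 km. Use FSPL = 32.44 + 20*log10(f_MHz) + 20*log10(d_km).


f = 7.74 GHz = 7740.0000 MHz
d = 20742.7 km
FSPL = 32.44 + 20*log10(7740.0000) + 20*log10(20742.7)
FSPL = 32.44 + 77.7748 + 86.3373
FSPL = 196.5521 dB

196.5521 dB


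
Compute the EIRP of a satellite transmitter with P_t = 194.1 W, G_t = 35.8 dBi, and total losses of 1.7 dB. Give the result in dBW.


Pt = 194.1 W = 22.8803 dBW
EIRP = Pt_dBW + Gt - losses = 22.8803 + 35.8 - 1.7 = 56.9803 dBW

56.9803 dBW


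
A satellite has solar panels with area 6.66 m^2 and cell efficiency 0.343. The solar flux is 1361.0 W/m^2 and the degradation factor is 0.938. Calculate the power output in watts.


P = area * eta * S * degradation
P = 6.66 * 0.343 * 1361.0 * 0.938
P = 2916.2806 W

2916.2806 W


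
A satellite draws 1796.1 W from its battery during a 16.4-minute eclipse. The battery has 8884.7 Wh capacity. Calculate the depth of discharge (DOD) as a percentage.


E_used = P * t / 60 = 1796.1 * 16.4 / 60 = 490.9340 Wh
DOD = E_used / E_total * 100 = 490.9340 / 8884.7 * 100
DOD = 5.5256 %

5.5256 %


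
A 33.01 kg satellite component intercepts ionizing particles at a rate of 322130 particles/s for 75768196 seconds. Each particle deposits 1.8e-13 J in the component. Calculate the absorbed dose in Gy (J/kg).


Total energy deposited = rate * time * E_per
  = 322130 * 75768196 * 1.8e-13 = 4.3933 J
Dose = E_total / mass = 4.3933 / 33.01
Dose = 0.1330899 Gy

0.1331 Gy


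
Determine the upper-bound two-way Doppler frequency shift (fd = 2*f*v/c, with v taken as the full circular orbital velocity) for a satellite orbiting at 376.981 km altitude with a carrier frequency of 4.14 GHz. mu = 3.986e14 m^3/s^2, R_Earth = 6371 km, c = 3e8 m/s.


r = 6.747981e+06 m
v = sqrt(mu/r) = 7685.6698 m/s (worst-case radial velocity)
f = 4.14 GHz = 4.14e+09 Hz
fd = 2*f*v/c = 2*4.14e+09*7685.6698/3.0e+08
fd = 212124.4863 Hz

212124.4863 Hz


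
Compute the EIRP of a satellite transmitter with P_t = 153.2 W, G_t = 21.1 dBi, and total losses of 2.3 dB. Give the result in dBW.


Pt = 153.2 W = 21.8526 dBW
EIRP = Pt_dBW + Gt - losses = 21.8526 + 21.1 - 2.3 = 40.6526 dBW

40.6526 dBW


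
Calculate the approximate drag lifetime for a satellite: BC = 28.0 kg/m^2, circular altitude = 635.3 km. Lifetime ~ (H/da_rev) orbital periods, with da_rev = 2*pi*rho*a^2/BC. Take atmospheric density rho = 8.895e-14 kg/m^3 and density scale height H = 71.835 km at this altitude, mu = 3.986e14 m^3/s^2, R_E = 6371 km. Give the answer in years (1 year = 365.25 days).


a = R_E + alt = 7006.3000 km = 7.0063e+06 m
da_rev = 2*pi*rho*a^2/BC = 2*pi*8.895e-14*(7.0063e+06)^2/28.0 = 0.979817627 m per revolution
N = H/da_rev = 71835.0000 m / 0.979817627 m = 73314.6639 revolutions
P = 2*pi*sqrt(a^3/mu) = 5836.3901 s
lifetime = N*P = 73314.6639 * 5836.3901 = 4.2789298e+08 s = 4952.4651 days
years = 4952.4651 / 365.25 = 13.5591 years

13.5591 years


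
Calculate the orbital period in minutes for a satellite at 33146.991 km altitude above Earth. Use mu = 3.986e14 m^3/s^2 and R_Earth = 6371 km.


r = 39517.9910 km = 3.9517991e+07 m
T = 2*pi*sqrt(r^3/mu) = 2*pi*sqrt(6.1714125e+22 / 3.986e14)
T = 78181.4117 s = 1303.0235 min

1303.0235 minutes


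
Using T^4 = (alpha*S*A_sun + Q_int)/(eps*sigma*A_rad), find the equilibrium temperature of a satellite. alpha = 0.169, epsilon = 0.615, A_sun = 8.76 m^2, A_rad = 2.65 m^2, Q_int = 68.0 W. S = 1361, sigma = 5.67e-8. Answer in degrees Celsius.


Numerator = alpha*S*A_sun + Q_int = 0.169*1361*8.76 + 68.0 = 2082.8788 W
Denominator = eps*sigma*A_rad = 0.615*5.67e-8*2.65 = 9.2406825e-08 W/K^4
T^4 = 2.2540314e+10 K^4
T = 387.4717 K = 114.3217 C

114.3217 degrees Celsius


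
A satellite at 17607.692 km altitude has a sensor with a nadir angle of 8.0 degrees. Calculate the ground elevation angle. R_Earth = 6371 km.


r = R_E + alt = 23978.6920 km
Law of sines in the satellite / Earth-center / ground-point triangle:
  sin(nadir)/R_E = sin(90 + el)/r  =>  cos(el) = (r/R_E)*sin(nadir)
cos(el) = (23978.6920 / 6371.0000) * sin(8.0 deg) = 0.5238093
el = arccos(0.5238093) = 58.4119 deg
(Earth-central angle = 90 - nadir - el = 23.5881 deg)

58.4119 degrees


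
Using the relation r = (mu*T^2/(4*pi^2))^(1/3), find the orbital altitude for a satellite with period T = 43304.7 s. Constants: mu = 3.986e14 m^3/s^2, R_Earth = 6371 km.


T = 43304.7 s
r = (mu*T^2/(4*pi^2))^(1/3) = (3.986e14 * 43304.7^2 / (4*pi^2))^(1/3)
r = 2.6653191e+07 m = 26653.1908 km
alt = r - R_E = 26653.1908 - 6371 = 20282.1908 km

20282.1908 km


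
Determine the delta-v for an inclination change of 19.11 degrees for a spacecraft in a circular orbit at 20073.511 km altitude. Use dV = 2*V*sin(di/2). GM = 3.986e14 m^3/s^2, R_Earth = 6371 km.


r = 26444.5110 km = 2.6444511e+07 m
V = sqrt(mu/r) = 3882.4054 m/s
di = 19.11 deg = 0.3335324 rad
dV = 2*V*sin(di/2) = 2*3882.4054*sin(0.1667662)
dV = 1288.9143 m/s = 1.2889 km/s

1.2889 km/s


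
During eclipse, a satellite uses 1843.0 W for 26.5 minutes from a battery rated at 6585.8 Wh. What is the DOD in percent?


E_used = P * t / 60 = 1843.0 * 26.5 / 60 = 813.9917 Wh
DOD = E_used / E_total * 100 = 813.9917 / 6585.8 * 100
DOD = 12.3598 %

12.3598 %


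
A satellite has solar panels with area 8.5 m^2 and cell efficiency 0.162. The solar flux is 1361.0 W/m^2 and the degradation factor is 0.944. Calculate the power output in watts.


P = area * eta * S * degradation
P = 8.5 * 0.162 * 1361.0 * 0.944
P = 1769.1476 W

1769.1476 W


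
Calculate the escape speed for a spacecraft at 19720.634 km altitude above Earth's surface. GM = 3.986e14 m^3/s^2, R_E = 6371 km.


r = 6371.0 + 19720.634 = 26091.6340 km = 2.6091634e+07 m
v_esc = sqrt(2*mu/r) = sqrt(2*3.986e14 / 2.6091634e+07)
v_esc = 5527.5542 m/s = 5.5276 km/s

5.5276 km/s


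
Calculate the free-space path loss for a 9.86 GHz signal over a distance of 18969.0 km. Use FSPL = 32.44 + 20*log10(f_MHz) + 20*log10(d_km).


f = 9.86 GHz = 9860.0000 MHz
d = 18969.0 km
FSPL = 32.44 + 20*log10(9860.0000) + 20*log10(18969.0)
FSPL = 32.44 + 79.8775 + 85.5609
FSPL = 197.8784 dB

197.8784 dB


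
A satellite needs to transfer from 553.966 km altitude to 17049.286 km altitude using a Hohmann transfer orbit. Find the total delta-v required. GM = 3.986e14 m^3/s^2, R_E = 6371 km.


r1 = 6924.9660 km = 6.924966e+06 m
r2 = 23420.2860 km = 2.3420286e+07 m
dv1 = sqrt(mu/r1)*(sqrt(2*r2/(r1+r2)) - 1) = 1839.1382 m/s
dv2 = sqrt(mu/r2)*(1 - sqrt(2*r1/(r1+r2))) = 1338.3716 m/s
total dv = |dv1| + |dv2| = 1839.1382 + 1338.3716 = 3177.5098 m/s = 3.1775 km/s

3.1775 km/s


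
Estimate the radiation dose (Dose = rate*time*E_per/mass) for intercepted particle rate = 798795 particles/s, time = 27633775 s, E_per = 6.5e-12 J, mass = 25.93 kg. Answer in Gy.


Total energy deposited = rate * time * E_per
  = 798795 * 27633775 * 6.5e-12 = 143.4792 J
Dose = E_total / mass = 143.4792 / 25.93
Dose = 5.5333 Gy

5.5333 Gy


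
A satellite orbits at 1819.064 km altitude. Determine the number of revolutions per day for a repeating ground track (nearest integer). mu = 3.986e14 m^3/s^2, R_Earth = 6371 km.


r = 8.190064e+06 m
T = 2*pi*sqrt(r^3/mu) = 7376.3610 s = 122.9394 min
revs/day = 1440 / 122.9394 = 11.7131
Rounded: 12 revolutions per day

12 revolutions per day


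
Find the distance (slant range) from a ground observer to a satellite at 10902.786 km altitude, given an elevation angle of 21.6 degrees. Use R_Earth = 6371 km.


h = 10902.786 km, el = 21.6 deg
d = -R_E*sin(el) + sqrt((R_E*sin(el))^2 + 2*R_E*h + h^2)
d = -6371.0000*sin(0.3769911) + sqrt((6371.0000*0.3681246)^2 + 2*6371.0000*10902.786 + 10902.786^2)
d = 13881.0328 km

13881.0328 km


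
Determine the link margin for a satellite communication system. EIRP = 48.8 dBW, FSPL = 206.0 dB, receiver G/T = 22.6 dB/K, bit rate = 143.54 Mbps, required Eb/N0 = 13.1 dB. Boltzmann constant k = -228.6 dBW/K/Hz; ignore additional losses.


C/N0 = EIRP - FSPL + G/T - k = 48.8 - 206.0 + 22.6 - (-228.6)
C/N0 = 94.0000 dB-Hz
R_b = 143.54 Mbps = 1.4354e+08 bps -> 10*log10(R_b) = 81.5697 dB-Hz
Eb/N0 = C/N0 - 10*log10(R_b) = 94.0000 - 81.5697 = 12.4303 dB
Margin = Eb/N0 - Eb/N0_req = 12.4303 - 13.1 = -0.6697294 dB (negative margin: link does not close)

-0.6697 dB


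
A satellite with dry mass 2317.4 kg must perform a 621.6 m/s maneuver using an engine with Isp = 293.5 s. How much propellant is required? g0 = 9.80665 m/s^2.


ve = Isp * g0 = 293.5 * 9.80665 = 2878.251775 m/s
mass ratio = exp(dv/ve) = exp(621.6/2878.251775) = 1.24105823
m_prop = m_dry * (mr - 1) = 2317.4 * (1.24105823 - 1)
m_prop = 558.6283 kg

558.6283 kg


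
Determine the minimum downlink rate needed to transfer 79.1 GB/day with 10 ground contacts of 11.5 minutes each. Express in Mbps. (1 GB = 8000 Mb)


total contact time = 10 * 11.5 * 60 = 6900.0000 s
data = 79.1 GB = 632800.0000 Mb
rate = 632800.0000 / 6900.0000 = 91.7101 Mbps

91.7101 Mbps


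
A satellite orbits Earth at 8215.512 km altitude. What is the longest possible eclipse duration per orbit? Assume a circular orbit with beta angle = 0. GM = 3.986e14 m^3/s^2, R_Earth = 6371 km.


r = 14586.5120 km
T = 292.2047 min
Eclipse fraction = arcsin(R_E/r)/pi = arcsin(6371.0000/14586.5120)/pi
= arcsin(0.4367734)/pi = 0.1438788
Eclipse duration = 0.1438788 * 292.2047 = 42.0421 min

42.0421 minutes


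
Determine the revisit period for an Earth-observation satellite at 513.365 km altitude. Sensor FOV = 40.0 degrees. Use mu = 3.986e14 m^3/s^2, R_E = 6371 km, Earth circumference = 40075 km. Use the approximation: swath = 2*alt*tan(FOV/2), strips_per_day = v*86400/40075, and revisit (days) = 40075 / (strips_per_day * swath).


swath = 2*513.365*tan(0.3490659) = 373.6992 km
v = sqrt(mu/r) = 7609.1598 m/s = 7.6092 km/s
strips/day = v*86400/40075 = 7.6092*86400/40075 = 16.4050
coverage/day = strips * swath = 16.4050 * 373.6992 = 6130.5443 km
revisit = 40075 / 6130.5443 = 6.5369 days

6.5369 days


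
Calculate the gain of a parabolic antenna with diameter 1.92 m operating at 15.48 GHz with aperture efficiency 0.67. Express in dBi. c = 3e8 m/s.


lambda = c/f = 3e8 / 1.548e+10 = 0.01937984 m
G = eta*(pi*D/lambda)^2 = 0.67*(pi*1.92/0.01937984)^2
G = 64904.7391 (linear)
G = 10*log10(64904.7391) = 48.1228 dBi

48.1228 dBi


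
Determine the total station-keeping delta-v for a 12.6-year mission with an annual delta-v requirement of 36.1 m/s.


dV = rate * years = 36.1 * 12.6
dV = 454.8600 m/s

454.8600 m/s


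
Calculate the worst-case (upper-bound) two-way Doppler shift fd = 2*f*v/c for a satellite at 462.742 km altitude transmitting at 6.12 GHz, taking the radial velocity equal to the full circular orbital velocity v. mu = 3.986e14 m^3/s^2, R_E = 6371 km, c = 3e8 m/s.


r = 6.833742e+06 m
v = sqrt(mu/r) = 7637.2913 m/s (worst-case radial velocity)
f = 6.12 GHz = 6.12e+09 Hz
fd = 2*f*v/c = 2*6.12e+09*7637.2913/3.0e+08
fd = 311601.4867 Hz

311601.4867 Hz


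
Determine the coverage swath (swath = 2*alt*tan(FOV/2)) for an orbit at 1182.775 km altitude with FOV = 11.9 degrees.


FOV = 11.9 deg = 0.2076942 rad
swath = 2 * alt * tan(FOV/2) = 2 * 1182.775 * tan(0.1038471)
swath = 2 * 1182.775 * 0.104222
swath = 246.5424 km

246.5424 km


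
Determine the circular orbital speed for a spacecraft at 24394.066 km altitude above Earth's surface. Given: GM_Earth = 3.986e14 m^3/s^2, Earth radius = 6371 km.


r = R_E + alt = 6371.0 + 24394.066 = 30765.0660 km = 3.0765066e+07 m
v = sqrt(mu/r) = sqrt(3.986e14 / 3.0765066e+07) = 3599.4796 m/s = 3.5995 km/s

3.5995 km/s


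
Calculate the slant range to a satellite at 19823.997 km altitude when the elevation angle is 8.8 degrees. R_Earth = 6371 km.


h = 19823.997 km, el = 8.8 deg
d = -R_E*sin(el) + sqrt((R_E*sin(el))^2 + 2*R_E*h + h^2)
d = -6371.0000*sin(0.153589) + sqrt((6371.0000*0.1529858)^2 + 2*6371.0000*19823.997 + 19823.997^2)
d = 24452.4430 km

24452.4430 km


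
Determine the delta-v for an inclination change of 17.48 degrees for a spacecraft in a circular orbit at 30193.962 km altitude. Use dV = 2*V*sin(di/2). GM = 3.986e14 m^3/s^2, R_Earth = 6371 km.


r = 36564.9620 km = 3.6564962e+07 m
V = sqrt(mu/r) = 3301.6884 m/s
di = 17.48 deg = 0.3050836 rad
dV = 2*V*sin(di/2) = 2*3301.6884*sin(0.1525418)
dV = 1003.3889 m/s = 1.0034 km/s

1.0034 km/s


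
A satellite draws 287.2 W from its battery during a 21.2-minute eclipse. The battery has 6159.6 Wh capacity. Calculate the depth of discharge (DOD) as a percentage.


E_used = P * t / 60 = 287.2 * 21.2 / 60 = 101.4773 Wh
DOD = E_used / E_total * 100 = 101.4773 / 6159.6 * 100
DOD = 1.6475 %

1.6475 %


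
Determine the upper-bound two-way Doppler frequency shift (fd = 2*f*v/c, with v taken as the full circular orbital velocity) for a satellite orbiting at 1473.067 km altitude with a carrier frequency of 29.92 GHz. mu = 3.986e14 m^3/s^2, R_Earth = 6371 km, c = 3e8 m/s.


r = 7.844067e+06 m
v = sqrt(mu/r) = 7128.4975 m/s (worst-case radial velocity)
f = 29.92 GHz = 2.992e+10 Hz
fd = 2*f*v/c = 2*2.992e+10*7128.4975/3.0e+08
fd = 1.4218976e+06 Hz

1.4219e+06 Hz


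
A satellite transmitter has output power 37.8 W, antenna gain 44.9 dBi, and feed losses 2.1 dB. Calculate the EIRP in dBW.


Pt = 37.8 W = 15.7749 dBW
EIRP = Pt_dBW + Gt - losses = 15.7749 + 44.9 - 2.1 = 58.5749 dBW

58.5749 dBW


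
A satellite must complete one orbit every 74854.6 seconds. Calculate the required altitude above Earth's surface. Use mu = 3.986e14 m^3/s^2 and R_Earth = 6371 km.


T = 74854.6 s
r = (mu*T^2/(4*pi^2))^(1/3) = (3.986e14 * 74854.6^2 / (4*pi^2))^(1/3)
r = 3.8388828e+07 m = 38388.8276 km
alt = r - R_E = 38388.8276 - 6371 = 32017.8276 km

32017.8276 km


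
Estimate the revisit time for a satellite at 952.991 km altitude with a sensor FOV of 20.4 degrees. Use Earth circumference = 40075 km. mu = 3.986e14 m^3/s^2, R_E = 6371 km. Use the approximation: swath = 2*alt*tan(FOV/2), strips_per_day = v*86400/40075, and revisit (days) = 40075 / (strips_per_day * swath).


swath = 2*952.991*tan(0.1780236) = 342.9403 km
v = sqrt(mu/r) = 7377.2542 m/s = 7.3773 km/s
strips/day = v*86400/40075 = 7.3773*86400/40075 = 15.9050
coverage/day = strips * swath = 15.9050 * 342.9403 = 5454.4814 km
revisit = 40075 / 5454.4814 = 7.3472 days

7.3472 days


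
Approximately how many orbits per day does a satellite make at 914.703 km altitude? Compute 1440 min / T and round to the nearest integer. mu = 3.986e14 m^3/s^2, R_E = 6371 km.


r = 7.285703e+06 m
T = 2*pi*sqrt(r^3/mu) = 6188.9706 s = 103.1495 min
revs/day = 1440 / 103.1495 = 13.9603
Rounded: 14 revolutions per day

14 revolutions per day


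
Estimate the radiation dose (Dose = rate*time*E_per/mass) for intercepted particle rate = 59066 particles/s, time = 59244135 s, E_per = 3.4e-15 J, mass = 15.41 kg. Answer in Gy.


Total energy deposited = rate * time * E_per
  = 59066 * 59244135 * 3.4e-15 = 0.01189767 J
Dose = E_total / mass = 0.01189767 / 15.41
Dose = 7.7207449e-04 Gy

7.7207e-04 Gy


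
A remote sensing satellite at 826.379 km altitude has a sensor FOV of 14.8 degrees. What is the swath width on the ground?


FOV = 14.8 deg = 0.2583087 rad
swath = 2 * alt * tan(FOV/2) = 2 * 826.379 * tan(0.1291544)
swath = 2 * 826.379 * 0.1298773
swath = 214.6558 km

214.6558 km


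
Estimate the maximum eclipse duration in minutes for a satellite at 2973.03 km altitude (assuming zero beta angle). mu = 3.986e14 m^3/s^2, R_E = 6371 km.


r = 9344.0300 km
T = 149.8171 min
Eclipse fraction = arcsin(R_E/r)/pi = arcsin(6371.0000/9344.0300)/pi
= arcsin(0.6818257)/pi = 0.2388138
Eclipse duration = 0.2388138 * 149.8171 = 35.7784 min

35.7784 minutes


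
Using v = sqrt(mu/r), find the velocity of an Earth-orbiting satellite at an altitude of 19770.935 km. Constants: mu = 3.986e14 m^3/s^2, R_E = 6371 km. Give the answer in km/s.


r = R_E + alt = 6371.0 + 19770.935 = 26141.9350 km = 2.6141935e+07 m
v = sqrt(mu/r) = sqrt(3.986e14 / 2.6141935e+07) = 3904.8089 m/s = 3.9048 km/s

3.9048 km/s


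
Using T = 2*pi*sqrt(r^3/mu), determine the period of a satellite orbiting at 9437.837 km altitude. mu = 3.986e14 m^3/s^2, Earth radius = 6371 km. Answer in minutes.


r = 15808.8370 km = 1.5808837e+07 m
T = 2*pi*sqrt(r^3/mu) = 2*pi*sqrt(3.9509339e+21 / 3.986e14)
T = 19781.5858 s = 329.6931 min

329.6931 minutes


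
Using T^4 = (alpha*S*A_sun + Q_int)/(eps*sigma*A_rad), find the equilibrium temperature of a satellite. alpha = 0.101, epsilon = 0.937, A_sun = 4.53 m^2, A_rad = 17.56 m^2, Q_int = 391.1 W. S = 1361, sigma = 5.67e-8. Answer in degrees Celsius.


Numerator = alpha*S*A_sun + Q_int = 0.101*1361*4.53 + 391.1 = 1013.7983 W
Denominator = eps*sigma*A_rad = 0.937*5.67e-8*17.56 = 9.3292592e-07 W/K^4
T^4 = 1.0866868e+09 K^4
T = 181.5625 K = -91.5875 C

-91.5875 degrees Celsius


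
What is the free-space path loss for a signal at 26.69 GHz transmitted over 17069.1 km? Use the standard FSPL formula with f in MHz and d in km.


f = 26.69 GHz = 26690.0000 MHz
d = 17069.1 km
FSPL = 32.44 + 20*log10(26690.0000) + 20*log10(17069.1)
FSPL = 32.44 + 88.5270 + 84.6442
FSPL = 205.6112 dB

205.6112 dB


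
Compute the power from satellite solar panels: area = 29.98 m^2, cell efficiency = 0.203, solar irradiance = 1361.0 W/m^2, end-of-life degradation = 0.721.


P = area * eta * S * degradation
P = 29.98 * 0.203 * 1361.0 * 0.721
P = 5972.0173 W

5972.0173 W


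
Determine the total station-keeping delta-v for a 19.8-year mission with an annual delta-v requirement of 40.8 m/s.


dV = rate * years = 40.8 * 19.8
dV = 807.8400 m/s

807.8400 m/s


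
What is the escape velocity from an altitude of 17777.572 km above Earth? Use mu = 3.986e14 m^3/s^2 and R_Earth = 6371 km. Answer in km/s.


r = 6371.0 + 17777.572 = 24148.5720 km = 2.4148572e+07 m
v_esc = sqrt(2*mu/r) = sqrt(2*3.986e14 / 2.4148572e+07)
v_esc = 5745.6335 m/s = 5.7456 km/s

5.7456 km/s


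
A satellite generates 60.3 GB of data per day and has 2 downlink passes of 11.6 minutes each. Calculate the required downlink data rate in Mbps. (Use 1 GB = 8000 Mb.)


total contact time = 2 * 11.6 * 60 = 1392.0000 s
data = 60.3 GB = 482400.0000 Mb
rate = 482400.0000 / 1392.0000 = 346.5517 Mbps

346.5517 Mbps


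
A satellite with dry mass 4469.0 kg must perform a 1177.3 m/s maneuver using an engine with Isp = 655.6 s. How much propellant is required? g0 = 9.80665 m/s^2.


ve = Isp * g0 = 655.6 * 9.80665 = 6429.239740 m/s
mass ratio = exp(dv/ve) = exp(1177.3/6429.239740) = 1.20095433
m_prop = m_dry * (mr - 1) = 4469.0 * (1.20095433 - 1)
m_prop = 898.0649 kg

898.0649 kg


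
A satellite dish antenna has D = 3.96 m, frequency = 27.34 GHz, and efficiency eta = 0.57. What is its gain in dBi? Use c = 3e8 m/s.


lambda = c/f = 3e8 / 2.734e+10 = 0.01097293 m
G = eta*(pi*D/lambda)^2 = 0.57*(pi*3.96/0.01097293)^2
G = 732688.6837 (linear)
G = 10*log10(732688.6837) = 58.6492 dBi

58.6492 dBi


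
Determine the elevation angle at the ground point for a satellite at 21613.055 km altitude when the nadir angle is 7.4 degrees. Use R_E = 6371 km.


r = R_E + alt = 27984.0550 km
Law of sines in the satellite / Earth-center / ground-point triangle:
  sin(nadir)/R_E = sin(90 + el)/r  =>  cos(el) = (r/R_E)*sin(nadir)
cos(el) = (27984.0550 / 6371.0000) * sin(7.4 deg) = 0.5657233
el = arccos(0.5657233) = 55.5475 deg
(Earth-central angle = 90 - nadir - el = 27.0525 deg)

55.5475 degrees


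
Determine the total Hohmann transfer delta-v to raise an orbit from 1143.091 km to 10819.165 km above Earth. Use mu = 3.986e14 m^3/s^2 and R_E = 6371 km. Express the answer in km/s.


r1 = 7514.0910 km = 7.514091e+06 m
r2 = 17190.1650 km = 1.7190165e+07 m
dv1 = sqrt(mu/r1)*(sqrt(2*r2/(r1+r2)) - 1) = 1308.7673 m/s
dv2 = sqrt(mu/r2)*(1 - sqrt(2*r1/(r1+r2))) = 1059.6147 m/s
total dv = |dv1| + |dv2| = 1308.7673 + 1059.6147 = 2368.3820 m/s = 2.3684 km/s

2.3684 km/s


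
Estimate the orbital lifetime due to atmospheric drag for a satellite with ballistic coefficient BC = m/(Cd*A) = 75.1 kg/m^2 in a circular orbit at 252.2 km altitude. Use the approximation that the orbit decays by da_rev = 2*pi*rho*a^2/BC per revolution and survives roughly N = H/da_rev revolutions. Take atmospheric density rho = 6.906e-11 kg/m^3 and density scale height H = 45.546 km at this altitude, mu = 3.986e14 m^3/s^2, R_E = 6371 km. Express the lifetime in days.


a = R_E + alt = 6623.2000 km = 6.6232e+06 m
da_rev = 2*pi*rho*a^2/BC = 2*pi*6.906e-11*(6.6232e+06)^2/75.1 = 253.455806 m per revolution
N = H/da_rev = 45546.0000 m / 253.455806 m = 179.7000 revolutions
P = 2*pi*sqrt(a^3/mu) = 5364.2996 s
lifetime = N*P = 179.7000 * 5364.2996 = 963964.4610 s = 11.1570 days

11.1570 days


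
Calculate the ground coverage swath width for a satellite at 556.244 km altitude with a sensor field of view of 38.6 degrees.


FOV = 38.6 deg = 0.6736971 rad
swath = 2 * alt * tan(FOV/2) = 2 * 556.244 * tan(0.3368485)
swath = 2 * 556.244 * 0.350195
swath = 389.5878 km

389.5878 km


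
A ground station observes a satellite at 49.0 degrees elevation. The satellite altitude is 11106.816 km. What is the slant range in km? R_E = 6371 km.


h = 11106.816 km, el = 49.0 deg
d = -R_E*sin(el) + sqrt((R_E*sin(el))^2 + 2*R_E*h + h^2)
d = -6371.0000*sin(0.8552113) + sqrt((6371.0000*0.7547096)^2 + 2*6371.0000*11106.816 + 11106.816^2)
d = 12162.4178 km

12162.4178 km


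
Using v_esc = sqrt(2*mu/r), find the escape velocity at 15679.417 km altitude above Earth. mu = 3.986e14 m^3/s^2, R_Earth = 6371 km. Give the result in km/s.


r = 6371.0 + 15679.417 = 22050.4170 km = 2.2050417e+07 m
v_esc = sqrt(2*mu/r) = sqrt(2*3.986e14 / 2.2050417e+07)
v_esc = 6012.7790 m/s = 6.0128 km/s

6.0128 km/s


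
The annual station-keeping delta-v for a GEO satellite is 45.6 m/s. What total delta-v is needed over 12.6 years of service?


dV = rate * years = 45.6 * 12.6
dV = 574.5600 m/s

574.5600 m/s


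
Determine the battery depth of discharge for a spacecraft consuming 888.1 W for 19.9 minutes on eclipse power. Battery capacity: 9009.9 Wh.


E_used = P * t / 60 = 888.1 * 19.9 / 60 = 294.5532 Wh
DOD = E_used / E_total * 100 = 294.5532 / 9009.9 * 100
DOD = 3.2692 %

3.2692 %


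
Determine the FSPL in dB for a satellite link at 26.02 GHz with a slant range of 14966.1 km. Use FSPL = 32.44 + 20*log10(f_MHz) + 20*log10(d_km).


f = 26.02 GHz = 26020.0000 MHz
d = 14966.1 km
FSPL = 32.44 + 20*log10(26020.0000) + 20*log10(14966.1)
FSPL = 32.44 + 88.3061 + 83.5022
FSPL = 204.2483 dB

204.2483 dB


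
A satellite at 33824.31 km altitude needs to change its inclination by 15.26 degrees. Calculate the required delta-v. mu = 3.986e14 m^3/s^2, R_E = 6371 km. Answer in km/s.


r = 40195.3100 km = 4.019531e+07 m
V = sqrt(mu/r) = 3149.0601 m/s
di = 15.26 deg = 0.2663372 rad
dV = 2*V*sin(di/2) = 2*3149.0601*sin(0.1331686)
dV = 836.2353 m/s = 0.8362353 km/s

0.8362 km/s


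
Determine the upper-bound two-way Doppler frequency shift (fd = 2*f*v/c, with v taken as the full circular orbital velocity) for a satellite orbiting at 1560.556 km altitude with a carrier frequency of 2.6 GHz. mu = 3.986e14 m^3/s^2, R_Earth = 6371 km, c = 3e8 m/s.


r = 7.931556e+06 m
v = sqrt(mu/r) = 7089.0730 m/s (worst-case radial velocity)
f = 2.6 GHz = 2.6e+09 Hz
fd = 2*f*v/c = 2*2.6e+09*7089.0730/3.0e+08
fd = 122877.2657 Hz

122877.2657 Hz


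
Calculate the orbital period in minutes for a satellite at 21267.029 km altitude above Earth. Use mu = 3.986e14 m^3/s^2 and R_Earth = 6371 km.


r = 27638.0290 km = 2.7638029e+07 m
T = 2*pi*sqrt(r^3/mu) = 2*pi*sqrt(2.1111603e+22 / 3.986e14)
T = 45726.9067 s = 762.1151 min

762.1151 minutes


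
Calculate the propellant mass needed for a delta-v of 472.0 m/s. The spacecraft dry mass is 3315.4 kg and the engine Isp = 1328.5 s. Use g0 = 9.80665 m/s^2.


ve = Isp * g0 = 1328.5 * 9.80665 = 13028.134525 m/s
mass ratio = exp(dv/ve) = exp(472.0/13028.134525) = 1.03689356
m_prop = m_dry * (mr - 1) = 3315.4 * (1.03689356 - 1)
m_prop = 122.3169 kg

122.3169 kg


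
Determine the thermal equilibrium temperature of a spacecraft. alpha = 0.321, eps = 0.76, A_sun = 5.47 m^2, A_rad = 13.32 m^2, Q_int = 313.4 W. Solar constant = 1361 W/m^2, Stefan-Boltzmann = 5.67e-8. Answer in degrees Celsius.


Numerator = alpha*S*A_sun + Q_int = 0.321*1361*5.47 + 313.4 = 2703.1391 W
Denominator = eps*sigma*A_rad = 0.76*5.67e-8*13.32 = 5.7398544e-07 W/K^4
T^4 = 4.709421e+09 K^4
T = 261.9642 K = -11.1858 C

-11.1858 degrees Celsius


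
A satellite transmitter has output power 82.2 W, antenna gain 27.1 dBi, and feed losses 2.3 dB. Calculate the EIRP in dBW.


Pt = 82.2 W = 19.1487 dBW
EIRP = Pt_dBW + Gt - losses = 19.1487 + 27.1 - 2.3 = 43.9487 dBW

43.9487 dBW


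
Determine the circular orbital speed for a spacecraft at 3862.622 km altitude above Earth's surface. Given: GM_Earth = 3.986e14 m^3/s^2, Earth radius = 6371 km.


r = R_E + alt = 6371.0 + 3862.622 = 10233.6220 km = 1.0233622e+07 m
v = sqrt(mu/r) = sqrt(3.986e14 / 1.0233622e+07) = 6240.9968 m/s = 6.2410 km/s

6.2410 km/s


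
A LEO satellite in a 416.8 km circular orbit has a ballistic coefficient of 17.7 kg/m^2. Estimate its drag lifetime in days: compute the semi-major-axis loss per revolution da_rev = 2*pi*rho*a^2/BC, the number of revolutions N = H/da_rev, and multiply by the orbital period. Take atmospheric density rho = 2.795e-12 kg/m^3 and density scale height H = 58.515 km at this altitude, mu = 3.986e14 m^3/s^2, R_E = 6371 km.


a = R_E + alt = 6787.8000 km = 6.7878e+06 m
da_rev = 2*pi*rho*a^2/BC = 2*pi*2.795e-12*(6.7878e+06)^2/17.7 = 45.713712 m per revolution
N = H/da_rev = 58515.0000 m / 45.713712 m = 1280.0317 revolutions
P = 2*pi*sqrt(a^3/mu) = 5565.5076 s
lifetime = N*P = 1280.0317 * 5565.5076 = 7.124026e+06 s = 82.4540 days

82.4540 days


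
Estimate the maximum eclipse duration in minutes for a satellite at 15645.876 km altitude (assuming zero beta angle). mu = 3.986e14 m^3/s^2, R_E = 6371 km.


r = 22016.8760 km
T = 541.8680 min
Eclipse fraction = arcsin(R_E/r)/pi = arcsin(6371.0000/22016.8760)/pi
= arcsin(0.2893689)/pi = 0.09344544
Eclipse duration = 0.09344544 * 541.8680 = 50.6351 min

50.6351 minutes


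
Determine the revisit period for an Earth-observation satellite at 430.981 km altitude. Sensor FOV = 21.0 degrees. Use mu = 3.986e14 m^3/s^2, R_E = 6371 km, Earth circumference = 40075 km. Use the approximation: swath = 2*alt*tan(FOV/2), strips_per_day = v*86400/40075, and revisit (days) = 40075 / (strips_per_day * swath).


swath = 2*430.981*tan(0.1832596) = 159.7552 km
v = sqrt(mu/r) = 7655.1013 m/s = 7.6551 km/s
strips/day = v*86400/40075 = 7.6551*86400/40075 = 16.5041
coverage/day = strips * swath = 16.5041 * 159.7552 = 2636.6118 km
revisit = 40075 / 2636.6118 = 15.1994 days

15.1994 days


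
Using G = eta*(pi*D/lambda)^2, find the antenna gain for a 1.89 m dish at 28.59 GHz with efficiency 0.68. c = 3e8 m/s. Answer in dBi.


lambda = c/f = 3e8 / 2.859e+10 = 0.01049318 m
G = eta*(pi*D/lambda)^2 = 0.68*(pi*1.89/0.01049318)^2
G = 217729.8973 (linear)
G = 10*log10(217729.8973) = 53.3792 dBi

53.3792 dBi


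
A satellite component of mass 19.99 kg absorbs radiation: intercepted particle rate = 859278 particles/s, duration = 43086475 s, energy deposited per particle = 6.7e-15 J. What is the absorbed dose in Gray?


Total energy deposited = rate * time * E_per
  = 859278 * 43086475 * 6.7e-15 = 0.2480558 J
Dose = E_total / mass = 0.2480558 / 19.99
Dose = 0.012409 Gy

0.0124 Gy


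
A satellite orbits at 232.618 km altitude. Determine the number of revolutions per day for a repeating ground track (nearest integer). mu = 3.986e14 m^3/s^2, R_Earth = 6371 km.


r = 6.603618e+06 m
T = 2*pi*sqrt(r^3/mu) = 5340.5272 s = 89.0088 min
revs/day = 1440 / 89.0088 = 16.1782
Rounded: 16 revolutions per day

16 revolutions per day


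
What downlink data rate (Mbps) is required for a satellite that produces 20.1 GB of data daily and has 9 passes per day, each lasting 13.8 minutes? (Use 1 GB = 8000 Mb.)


total contact time = 9 * 13.8 * 60 = 7452.0000 s
data = 20.1 GB = 160800.0000 Mb
rate = 160800.0000 / 7452.0000 = 21.5781 Mbps

21.5781 Mbps


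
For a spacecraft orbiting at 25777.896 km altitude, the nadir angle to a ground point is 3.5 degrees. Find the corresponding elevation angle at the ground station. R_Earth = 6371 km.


r = R_E + alt = 32148.8960 km
Law of sines in the satellite / Earth-center / ground-point triangle:
  sin(nadir)/R_E = sin(90 + el)/r  =>  cos(el) = (r/R_E)*sin(nadir)
cos(el) = (32148.8960 / 6371.0000) * sin(3.5 deg) = 0.3080589
el = arccos(0.3080589) = 72.0577 deg
(Earth-central angle = 90 - nadir - el = 14.4423 deg)

72.0577 degrees


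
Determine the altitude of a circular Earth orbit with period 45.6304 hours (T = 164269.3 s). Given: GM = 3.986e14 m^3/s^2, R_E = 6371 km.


T = 164269.3 s
r = (mu*T^2/(4*pi^2))^(1/3) = (3.986e14 * 164269.3^2 / (4*pi^2))^(1/3)
r = 6.4828124e+07 m = 64828.1244 km
alt = r - R_E = 64828.1244 - 6371 = 58457.1244 km

58457.1244 km


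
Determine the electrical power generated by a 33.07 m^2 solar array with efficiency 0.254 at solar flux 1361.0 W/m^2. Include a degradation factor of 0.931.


P = area * eta * S * degradation
P = 33.07 * 0.254 * 1361.0 * 0.931
P = 10643.2856 W

10643.2856 W


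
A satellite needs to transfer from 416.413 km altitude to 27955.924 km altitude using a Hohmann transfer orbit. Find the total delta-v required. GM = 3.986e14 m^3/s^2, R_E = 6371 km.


r1 = 6787.4130 km = 6.787413e+06 m
r2 = 34326.9240 km = 3.4326924e+07 m
dv1 = sqrt(mu/r1)*(sqrt(2*r2/(r1+r2)) - 1) = 2239.3579 m/s
dv2 = sqrt(mu/r2)*(1 - sqrt(2*r1/(r1+r2))) = 1449.5797 m/s
total dv = |dv1| + |dv2| = 2239.3579 + 1449.5797 = 3688.9377 m/s = 3.6889 km/s

3.6889 km/s


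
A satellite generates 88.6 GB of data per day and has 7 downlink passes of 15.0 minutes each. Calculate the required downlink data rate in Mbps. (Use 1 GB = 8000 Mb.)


total contact time = 7 * 15.0 * 60 = 6300.0000 s
data = 88.6 GB = 708800.0000 Mb
rate = 708800.0000 / 6300.0000 = 112.5079 Mbps

112.5079 Mbps


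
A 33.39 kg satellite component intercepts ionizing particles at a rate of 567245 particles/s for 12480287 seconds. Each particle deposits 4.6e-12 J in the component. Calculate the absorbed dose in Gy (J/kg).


Total energy deposited = rate * time * E_per
  = 567245 * 12480287 * 4.6e-12 = 32.5651 J
Dose = E_total / mass = 32.5651 / 33.39
Dose = 0.9752965 Gy

0.9753 Gy


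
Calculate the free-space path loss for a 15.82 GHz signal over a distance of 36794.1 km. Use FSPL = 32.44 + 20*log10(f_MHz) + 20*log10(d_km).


f = 15.82 GHz = 15820.0000 MHz
d = 36794.1 km
FSPL = 32.44 + 20*log10(15820.0000) + 20*log10(36794.1)
FSPL = 32.44 + 83.9841 + 91.3156
FSPL = 207.7397 dB

207.7397 dB


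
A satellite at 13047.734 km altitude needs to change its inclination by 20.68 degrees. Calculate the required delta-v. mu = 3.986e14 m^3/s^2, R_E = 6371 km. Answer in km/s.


r = 19418.7340 km = 1.9418734e+07 m
V = sqrt(mu/r) = 4530.6258 m/s
di = 20.68 deg = 0.3609341 rad
dV = 2*V*sin(di/2) = 2*4530.6258*sin(0.180467)
dV = 1626.3955 m/s = 1.6264 km/s

1.6264 km/s


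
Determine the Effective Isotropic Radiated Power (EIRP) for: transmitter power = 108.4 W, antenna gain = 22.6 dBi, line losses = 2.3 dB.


Pt = 108.4 W = 20.3503 dBW
EIRP = Pt_dBW + Gt - losses = 20.3503 + 22.6 - 2.3 = 40.6503 dBW

40.6503 dBW


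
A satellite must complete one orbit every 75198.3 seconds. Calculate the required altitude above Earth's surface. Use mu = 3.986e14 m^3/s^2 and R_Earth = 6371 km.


T = 75198.3 s
r = (mu*T^2/(4*pi^2))^(1/3) = (3.986e14 * 75198.3^2 / (4*pi^2))^(1/3)
r = 3.8506248e+07 m = 38506.2478 km
alt = r - R_E = 38506.2478 - 6371 = 32135.2478 km

32135.2478 km


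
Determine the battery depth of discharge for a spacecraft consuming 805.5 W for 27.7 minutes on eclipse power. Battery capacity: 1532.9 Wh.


E_used = P * t / 60 = 805.5 * 27.7 / 60 = 371.8725 Wh
DOD = E_used / E_total * 100 = 371.8725 / 1532.9 * 100
DOD = 24.2594 %

24.2594 %


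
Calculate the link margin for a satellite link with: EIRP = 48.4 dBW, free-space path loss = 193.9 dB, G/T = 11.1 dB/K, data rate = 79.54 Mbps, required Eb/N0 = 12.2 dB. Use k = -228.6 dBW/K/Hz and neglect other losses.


C/N0 = EIRP - FSPL + G/T - k = 48.4 - 193.9 + 11.1 - (-228.6)
C/N0 = 94.2000 dB-Hz
R_b = 79.54 Mbps = 7.954e+07 bps -> 10*log10(R_b) = 79.0059 dB-Hz
Eb/N0 = C/N0 - 10*log10(R_b) = 94.2000 - 79.0059 = 15.1941 dB
Margin = Eb/N0 - Eb/N0_req = 15.1941 - 12.2 = 2.9941 dB (link closes)

2.9941 dB


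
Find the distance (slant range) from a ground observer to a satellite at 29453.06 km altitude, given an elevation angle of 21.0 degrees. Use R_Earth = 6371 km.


h = 29453.06 km, el = 21.0 deg
d = -R_E*sin(el) + sqrt((R_E*sin(el))^2 + 2*R_E*h + h^2)
d = -6371.0000*sin(0.3665191) + sqrt((6371.0000*0.3583679)^2 + 2*6371.0000*29453.06 + 29453.06^2)
d = 33043.6897 km

33043.6897 km


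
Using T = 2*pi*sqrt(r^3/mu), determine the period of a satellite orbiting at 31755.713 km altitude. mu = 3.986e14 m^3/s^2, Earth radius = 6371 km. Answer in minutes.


r = 38126.7130 km = 3.8126713e+07 m
T = 2*pi*sqrt(r^3/mu) = 2*pi*sqrt(5.5422753e+22 / 3.986e14)
T = 74089.2620 s = 1234.8210 min

1234.8210 minutes
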